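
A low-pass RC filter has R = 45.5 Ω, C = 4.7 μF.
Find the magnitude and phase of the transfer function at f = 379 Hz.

Step 1 — Angular frequency: ω = 2π·379 = 2381 rad/s.
Step 2 — Transfer function: H(jω) = 1/(1 + jωRC).
Step 3 — Denominator: 1 + jωRC = 1 + j·2381·45.5·4.7e-06 = 1 + j0.5092.
Step 4 — H = 0.7941 - j0.4044.
Step 5 — Magnitude: |H| = 0.8911 (-1.0 dB); phase: φ = -27.0°.

|H| = 0.8911 (-1.0 dB), φ = -27.0°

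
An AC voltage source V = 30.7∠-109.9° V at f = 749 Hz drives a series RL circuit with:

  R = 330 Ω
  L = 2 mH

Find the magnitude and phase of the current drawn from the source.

Step 1 — Angular frequency: ω = 2π·f = 2π·749 = 4706 rad/s.
Step 2 — Component impedances:
  R: Z = R = 330 Ω
  L: Z = jωL = j·4706·0.002 = 0 + j9.412 Ω
Step 3 — Series combination: Z_total = R + L = 330 + j9.412 Ω = 330.1∠1.6° Ω.
Step 4 — Source phasor: V = 30.7∠-109.9° V = -10.45 - j28.87 V.
Step 5 — Ohm's law: I = V / Z_total = (-10.45 - j28.87) / (330 + j9.412) = -0.03413 - j0.0865 A.
Step 6 — Convert to polar: |I| = 0.09299 A, ∠I = -111.5°.

I = 0.09299∠-111.5° A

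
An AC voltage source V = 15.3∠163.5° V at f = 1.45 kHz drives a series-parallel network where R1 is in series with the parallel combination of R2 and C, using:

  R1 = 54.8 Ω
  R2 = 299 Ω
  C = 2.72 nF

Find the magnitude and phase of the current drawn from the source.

Step 1 — Angular frequency: ω = 2π·f = 2π·1450 = 9111 rad/s.
Step 2 — Component impedances:
  R1: Z = R = 54.8 Ω
  R2: Z = R = 299 Ω
  C: Z = 1/(jωC) = -j/(ω·C) = 0 - j4.035e+04 Ω
Step 3 — Parallel branch: R2 || C = 1/(1/R2 + 1/C) = 299 - j2.215 Ω.
Step 4 — Series with R1: Z_total = R1 + (R2 || C) = 353.8 - j2.215 Ω = 353.8∠-0.4° Ω.
Step 5 — Source phasor: V = 15.3∠163.5° V = -14.67 + j4.345 V.
Step 6 — Ohm's law: I = V / Z_total = (-14.67 + j4.345) / (353.8 - j2.215) = -0.04154 + j0.01202 A.
Step 7 — Convert to polar: |I| = 0.04325 A, ∠I = 163.9°.

I = 0.04325∠163.9° A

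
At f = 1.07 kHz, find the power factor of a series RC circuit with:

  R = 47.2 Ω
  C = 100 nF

Step 1 — Angular frequency: ω = 2π·f = 2π·1070 = 6723 rad/s.
Step 2 — Component impedances:
  R: Z = R = 47.2 Ω
  C: Z = 1/(jωC) = -j/(ω·C) = 0 - j1487 Ω
Step 3 — Series combination: Z_total = R + C = 47.2 - j1487 Ω = 1488∠-88.2° Ω.
Step 4 — Power factor: PF = cos(φ) = Re(Z)/|Z| = 47.2/1488 = 0.03172.
Step 5 — Type: Im(Z) = -1487 ⇒ leading (phase φ = -88.2°).

PF = 0.03172 (leading, φ = -88.2°)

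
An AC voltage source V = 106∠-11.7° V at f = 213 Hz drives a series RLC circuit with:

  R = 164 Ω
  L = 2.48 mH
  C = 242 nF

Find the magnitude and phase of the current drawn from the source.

Step 1 — Angular frequency: ω = 2π·f = 2π·213 = 1338 rad/s.
Step 2 — Component impedances:
  R: Z = R = 164 Ω
  L: Z = jωL = j·1338·0.00248 = 0 + j3.319 Ω
  C: Z = 1/(jωC) = -j/(ω·C) = 0 - j3088 Ω
Step 3 — Series combination: Z_total = R + L + C = 164 - j3084 Ω = 3089∠-87.0° Ω.
Step 4 — Source phasor: V = 106∠-11.7° V = 103.8 - j21.5 V.
Step 5 — Ohm's law: I = V / Z_total = (103.8 - j21.5) / (164 - j3084) = 0.008734 + j0.03319 A.
Step 6 — Convert to polar: |I| = 0.03432 A, ∠I = 75.3°.

I = 0.03432∠75.3° A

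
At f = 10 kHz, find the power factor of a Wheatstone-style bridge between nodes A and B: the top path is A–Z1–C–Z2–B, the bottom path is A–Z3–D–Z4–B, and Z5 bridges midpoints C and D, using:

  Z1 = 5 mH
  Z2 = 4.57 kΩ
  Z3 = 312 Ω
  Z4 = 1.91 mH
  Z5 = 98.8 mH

Step 1 — Angular frequency: ω = 2π·f = 2π·1e+04 = 6.283e+04 rad/s.
Step 2 — Component impedances:
  Z1: Z = jωL = j·6.283e+04·0.005 = 0 + j314.2 Ω
  Z2: Z = R = 4570 Ω
  Z3: Z = R = 312 Ω
  Z4: Z = jωL = j·6.283e+04·0.00191 = 0 + j120 Ω
  Z5: Z = jωL = j·6.283e+04·0.0988 = 0 + j6208 Ω
Step 3 — Bridge requires nodal analysis (the Z5 bridge couples midpoints C and D, so the two paths cannot be reduced to a simple series/parallel combination). Setting node B to ground and injecting 1 A at node A, the 3-node admittance system at A, C, D solves to V_A = Z_AB = 295.6 + j119.9 Ω = 319∠22.1° Ω.
Step 4 — Power factor: PF = cos(φ) = Re(Z)/|Z| = 295.6/319 = 0.9266.
Step 5 — Type: Im(Z) = 119.9 ⇒ lagging (phase φ = 22.1°).

PF = 0.9266 (lagging, φ = 22.1°)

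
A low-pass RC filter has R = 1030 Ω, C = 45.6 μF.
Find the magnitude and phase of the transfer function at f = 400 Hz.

Step 1 — Angular frequency: ω = 2π·400 = 2513 rad/s.
Step 2 — Transfer function: H(jω) = 1/(1 + jωRC).
Step 3 — Denominator: 1 + jωRC = 1 + j·2513·1030·4.56e-05 = 1 + j118.
Step 4 — H = 7.176e-05 - j0.008471.
Step 5 — Magnitude: |H| = 0.008471 (-41.4 dB); phase: φ = -89.5°.

|H| = 0.008471 (-41.4 dB), φ = -89.5°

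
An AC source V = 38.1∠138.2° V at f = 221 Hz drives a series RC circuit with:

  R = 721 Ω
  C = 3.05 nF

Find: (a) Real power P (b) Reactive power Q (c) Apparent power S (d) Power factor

Step 1 — Angular frequency: ω = 2π·f = 2π·221 = 1389 rad/s.
Step 2 — Component impedances:
  R: Z = R = 721 Ω
  C: Z = 1/(jωC) = -j/(ω·C) = 0 - j2.361e+05 Ω
Step 3 — Series combination: Z_total = R + C = 721 - j2.361e+05 Ω = 2.361e+05∠-89.8° Ω.
Step 4 — Source phasor: V = 38.1∠138.2° V = -28.4 + j25.39 V.
Step 5 — Current: I = V / Z = -0.0001079 - j0.00012 A = 0.0001614∠-132.0° A.
Step 6 — Complex power: S = V·I* = 1.877e-05 - j0.006148 VA.
Step 7 — Real power: P = Re(S) = 1.877e-05 W.
Step 8 — Reactive power: Q = Im(S) = -0.006148 VAR.
Step 9 — Apparent power: |S| = 0.006148 VA.
Step 10 — Power factor: PF = P/|S| = 0.003054 (leading).

(a) P = 1.877e-05 W  (b) Q = -0.006148 VAR  (c) S = 0.006148 VA  (d) PF = 0.003054 (leading)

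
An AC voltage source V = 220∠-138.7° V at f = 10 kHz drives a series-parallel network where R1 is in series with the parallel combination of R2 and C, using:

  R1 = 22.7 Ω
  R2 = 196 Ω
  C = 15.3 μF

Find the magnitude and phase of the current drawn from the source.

Step 1 — Angular frequency: ω = 2π·f = 2π·1e+04 = 6.283e+04 rad/s.
Step 2 — Component impedances:
  R1: Z = R = 22.7 Ω
  R2: Z = R = 196 Ω
  C: Z = 1/(jωC) = -j/(ω·C) = 0 - j1.04 Ω
Step 3 — Parallel branch: R2 || C = 1/(1/R2 + 1/C) = 0.005521 - j1.04 Ω.
Step 4 — Series with R1: Z_total = R1 + (R2 || C) = 22.71 - j1.04 Ω = 22.73∠-2.6° Ω.
Step 5 — Source phasor: V = 220∠-138.7° V = -165.3 - j145.2 V.
Step 6 — Ohm's law: I = V / Z_total = (-165.3 - j145.2) / (22.71 - j1.04) = -6.972 - j6.714 A.
Step 7 — Convert to polar: |I| = 9.679 A, ∠I = -136.1°.

I = 9.679∠-136.1° A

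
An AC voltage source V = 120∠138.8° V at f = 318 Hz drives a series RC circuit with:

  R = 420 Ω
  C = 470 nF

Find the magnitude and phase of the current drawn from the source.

Step 1 — Angular frequency: ω = 2π·f = 2π·318 = 1998 rad/s.
Step 2 — Component impedances:
  R: Z = R = 420 Ω
  C: Z = 1/(jωC) = -j/(ω·C) = 0 - j1065 Ω
Step 3 — Series combination: Z_total = R + C = 420 - j1065 Ω = 1145∠-68.5° Ω.
Step 4 — Source phasor: V = 120∠138.8° V = -90.29 + j79.04 V.
Step 5 — Ohm's law: I = V / Z_total = (-90.29 + j79.04) / (420 - j1065) = -0.09318 - j0.04804 A.
Step 6 — Convert to polar: |I| = 0.1048 A, ∠I = -152.7°.

I = 0.1048∠-152.7° A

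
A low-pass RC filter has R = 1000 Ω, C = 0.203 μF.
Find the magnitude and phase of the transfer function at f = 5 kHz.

Step 1 — Angular frequency: ω = 2π·5000 = 3.142e+04 rad/s.
Step 2 — Transfer function: H(jω) = 1/(1 + jωRC).
Step 3 — Denominator: 1 + jωRC = 1 + j·3.142e+04·1000·2.03e-07 = 1 + j6.377.
Step 4 — H = 0.024 - j0.153.
Step 5 — Magnitude: |H| = 0.1549 (-16.2 dB); phase: φ = -81.1°.

|H| = 0.1549 (-16.2 dB), φ = -81.1°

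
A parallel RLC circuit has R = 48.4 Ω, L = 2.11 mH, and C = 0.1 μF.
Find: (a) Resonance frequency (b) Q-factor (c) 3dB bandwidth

Step 1 — Resonance: ω₀ = 1/√(LC) = 1/√(0.00211·1e-07) = 6.884e+04 rad/s.
Step 2 — f₀ = ω₀/(2π) = 1.096e+04 Hz.
Step 3 — Parallel Q: Q = R/(ω₀L) = 48.4/(6.884e+04·0.00211) = 0.3332.
Step 4 — Bandwidth: Δω = ω₀/Q = 2.066e+05 rad/s; BW = Δω/(2π) = 3.288e+04 Hz.

(a) f₀ = 1.096e+04 Hz  (b) Q = 0.3332  (c) BW = 3.288e+04 Hz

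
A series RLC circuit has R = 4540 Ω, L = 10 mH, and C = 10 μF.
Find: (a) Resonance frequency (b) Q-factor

Step 1 — Resonance condition Im(Z)=0 gives ω₀ = 1/√(LC).
Step 2 — ω₀ = 1/√(0.01·1e-05) = 3162 rad/s.
Step 3 — f₀ = ω₀/(2π) = 503.3 Hz.
Step 4 — Series Q: Q = ω₀L/R = 3162·0.01/4540 = 0.006965.

(a) f₀ = 503.3 Hz  (b) Q = 0.006965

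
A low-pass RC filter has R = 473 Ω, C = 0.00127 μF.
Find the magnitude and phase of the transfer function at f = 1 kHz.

Step 1 — Angular frequency: ω = 2π·1000 = 6283 rad/s.
Step 2 — Transfer function: H(jω) = 1/(1 + jωRC).
Step 3 — Denominator: 1 + jωRC = 1 + j·6283·473·1.27e-09 = 1 + j0.003774.
Step 4 — H = 1 - j0.003774.
Step 5 — Magnitude: |H| = 1 (-0.0 dB); phase: φ = -0.2°.

|H| = 1 (-0.0 dB), φ = -0.2°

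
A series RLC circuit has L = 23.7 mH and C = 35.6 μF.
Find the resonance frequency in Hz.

Step 1 — Resonance condition Im(Z)=0 gives ω₀ = 1/√(LC).
Step 2 — ω₀ = 1/√(0.0237·3.56e-05) = 1089 rad/s.
Step 3 — f₀ = ω₀/(2π) = 173.3 Hz.

f₀ = 173.3 Hz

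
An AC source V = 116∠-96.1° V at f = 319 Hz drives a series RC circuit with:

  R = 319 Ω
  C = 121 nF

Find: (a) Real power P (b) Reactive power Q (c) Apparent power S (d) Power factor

Step 1 — Angular frequency: ω = 2π·f = 2π·319 = 2004 rad/s.
Step 2 — Component impedances:
  R: Z = R = 319 Ω
  C: Z = 1/(jωC) = -j/(ω·C) = 0 - j4123 Ω
Step 3 — Series combination: Z_total = R + C = 319 - j4123 Ω = 4136∠-85.6° Ω.
Step 4 — Source phasor: V = 116∠-96.1° V = -12.33 - j115.3 V.
Step 5 — Current: I = V / Z = 0.02758 - j0.005123 A = 0.02805∠-10.5° A.
Step 6 — Complex power: S = V·I* = 0.251 - j3.244 VA.
Step 7 — Real power: P = Re(S) = 0.251 W.
Step 8 — Reactive power: Q = Im(S) = -3.244 VAR.
Step 9 — Apparent power: |S| = 3.254 VA.
Step 10 — Power factor: PF = P/|S| = 0.07713 (leading).

(a) P = 0.251 W  (b) Q = -3.244 VAR  (c) S = 3.254 VA  (d) PF = 0.07713 (leading)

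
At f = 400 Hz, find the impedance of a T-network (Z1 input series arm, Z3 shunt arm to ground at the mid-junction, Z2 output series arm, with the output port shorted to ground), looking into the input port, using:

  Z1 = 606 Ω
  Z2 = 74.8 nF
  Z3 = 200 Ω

Step 1 — Angular frequency: ω = 2π·f = 2π·400 = 2513 rad/s.
Step 2 — Component impedances:
  Z1: Z = R = 606 Ω
  Z2: Z = 1/(jωC) = -j/(ω·C) = 0 - j5319 Ω
  Z3: Z = R = 200 Ω
Step 3 — With the output port shorted to ground, the output series arm Z2 runs from the junction to ground; the shunt arm Z3 also runs from the junction to ground. They appear in parallel: Z3 || Z2 = 199.7 - j7.509 Ω.
Step 4 — Series with input arm Z1: Z_in = Z1 + (Z3 || Z2) = 805.7 - j7.509 Ω = 805.8∠-0.5° Ω.

Z = 805.7 - j7.509 Ω = 805.8∠-0.5° Ω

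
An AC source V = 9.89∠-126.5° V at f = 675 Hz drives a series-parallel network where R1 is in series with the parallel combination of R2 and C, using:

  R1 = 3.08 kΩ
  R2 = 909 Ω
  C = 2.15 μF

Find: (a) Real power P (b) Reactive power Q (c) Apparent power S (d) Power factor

Step 1 — Angular frequency: ω = 2π·f = 2π·675 = 4241 rad/s.
Step 2 — Component impedances:
  R1: Z = R = 3080 Ω
  R2: Z = R = 909 Ω
  C: Z = 1/(jωC) = -j/(ω·C) = 0 - j109.7 Ω
Step 3 — Parallel branch: R2 || C = 1/(1/R2 + 1/C) = 13.04 - j108.1 Ω.
Step 4 — Series with R1: Z_total = R1 + (R2 || C) = 3093 - j108.1 Ω = 3095∠-2.0° Ω.
Step 5 — Source phasor: V = 9.89∠-126.5° V = -5.883 - j7.95 V.
Step 6 — Current: I = V / Z = -0.00181 - j0.002634 A = 0.003196∠-124.5° A.
Step 7 — Complex power: S = V·I* = 0.03158 - j0.001104 VA.
Step 8 — Real power: P = Re(S) = 0.03158 W.
Step 9 — Reactive power: Q = Im(S) = -0.001104 VAR.
Step 10 — Apparent power: |S| = 0.0316 VA.
Step 11 — Power factor: PF = P/|S| = 0.9994 (leading).

(a) P = 0.03158 W  (b) Q = -0.001104 VAR  (c) S = 0.0316 VA  (d) PF = 0.9994 (leading)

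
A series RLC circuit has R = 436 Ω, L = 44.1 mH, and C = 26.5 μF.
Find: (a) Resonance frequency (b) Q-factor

Step 1 — Resonance condition Im(Z)=0 gives ω₀ = 1/√(LC).
Step 2 — ω₀ = 1/√(0.0441·2.65e-05) = 925 rad/s.
Step 3 — f₀ = ω₀/(2π) = 147.2 Hz.
Step 4 — Series Q: Q = ω₀L/R = 925·0.0441/436 = 0.09356.

(a) f₀ = 147.2 Hz  (b) Q = 0.09356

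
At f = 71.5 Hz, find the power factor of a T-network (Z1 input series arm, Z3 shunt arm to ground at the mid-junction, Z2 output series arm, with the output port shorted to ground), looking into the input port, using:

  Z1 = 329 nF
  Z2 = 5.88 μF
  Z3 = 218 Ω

Step 1 — Angular frequency: ω = 2π·f = 2π·71.5 = 449.2 rad/s.
Step 2 — Component impedances:
  Z1: Z = 1/(jωC) = -j/(ω·C) = 0 - j6766 Ω
  Z2: Z = 1/(jωC) = -j/(ω·C) = 0 - j378.6 Ω
  Z3: Z = R = 218 Ω
Step 3 — With the output port shorted to ground, the output series arm Z2 runs from the junction to ground; the shunt arm Z3 also runs from the junction to ground. They appear in parallel: Z3 || Z2 = 163.7 - j94.27 Ω.
Step 4 — Series with input arm Z1: Z_in = Z1 + (Z3 || Z2) = 163.7 - j6860 Ω = 6862∠-88.6° Ω.
Step 5 — Power factor: PF = cos(φ) = Re(Z)/|Z| = 163.7/6862 = 0.02386.
Step 6 — Type: Im(Z) = -6860 ⇒ leading (phase φ = -88.6°).

PF = 0.02386 (leading, φ = -88.6°)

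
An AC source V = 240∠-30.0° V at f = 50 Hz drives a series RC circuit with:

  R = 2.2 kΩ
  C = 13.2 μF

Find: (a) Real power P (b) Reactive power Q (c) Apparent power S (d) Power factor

Step 1 — Angular frequency: ω = 2π·f = 2π·50 = 314.2 rad/s.
Step 2 — Component impedances:
  R: Z = R = 2200 Ω
  C: Z = 1/(jωC) = -j/(ω·C) = 0 - j241.1 Ω
Step 3 — Series combination: Z_total = R + C = 2200 - j241.1 Ω = 2213∠-6.3° Ω.
Step 4 — Source phasor: V = 240∠-30.0° V = 207.8 - j120 V.
Step 5 — Current: I = V / Z = 0.09926 - j0.04367 A = 0.1084∠-23.7° A.
Step 6 — Complex power: S = V·I* = 25.87 - j2.836 VA.
Step 7 — Real power: P = Re(S) = 25.87 W.
Step 8 — Reactive power: Q = Im(S) = -2.836 VAR.
Step 9 — Apparent power: |S| = 26.03 VA.
Step 10 — Power factor: PF = P/|S| = 0.994 (leading).

(a) P = 25.87 W  (b) Q = -2.836 VAR  (c) S = 26.03 VA  (d) PF = 0.994 (leading)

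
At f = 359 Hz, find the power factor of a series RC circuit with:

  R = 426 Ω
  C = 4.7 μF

Step 1 — Angular frequency: ω = 2π·f = 2π·359 = 2256 rad/s.
Step 2 — Component impedances:
  R: Z = R = 426 Ω
  C: Z = 1/(jωC) = -j/(ω·C) = 0 - j94.33 Ω
Step 3 — Series combination: Z_total = R + C = 426 - j94.33 Ω = 436.3∠-12.5° Ω.
Step 4 — Power factor: PF = cos(φ) = Re(Z)/|Z| = 426/436.3 = 0.9764.
Step 5 — Type: Im(Z) = -94.33 ⇒ leading (phase φ = -12.5°).

PF = 0.9764 (leading, φ = -12.5°)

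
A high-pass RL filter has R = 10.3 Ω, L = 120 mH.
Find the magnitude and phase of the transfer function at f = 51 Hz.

Step 1 — Angular frequency: ω = 2π·51 = 320.4 rad/s.
Step 2 — Transfer function: H(jω) = jωL/(R + jωL).
Step 3 — Numerator jωL = j·38.45; denominator R + jωL = 10.3 + j38.45.
Step 4 — H = 0.9331 + j0.2499.
Step 5 — Magnitude: |H| = 0.9659 (-0.3 dB); phase: φ = 15.0°.

|H| = 0.9659 (-0.3 dB), φ = 15.0°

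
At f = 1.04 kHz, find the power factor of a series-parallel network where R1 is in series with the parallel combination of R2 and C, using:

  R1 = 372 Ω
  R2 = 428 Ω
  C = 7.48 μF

Step 1 — Angular frequency: ω = 2π·f = 2π·1040 = 6535 rad/s.
Step 2 — Component impedances:
  R1: Z = R = 372 Ω
  R2: Z = R = 428 Ω
  C: Z = 1/(jωC) = -j/(ω·C) = 0 - j20.46 Ω
Step 3 — Parallel branch: R2 || C = 1/(1/R2 + 1/C) = 0.9757 - j20.41 Ω.
Step 4 — Series with R1: Z_total = R1 + (R2 || C) = 373 - j20.41 Ω = 373.5∠-3.1° Ω.
Step 5 — Power factor: PF = cos(φ) = Re(Z)/|Z| = 372.98/373.53 = 0.9985.
Step 6 — Type: Im(Z) = -20.41 ⇒ leading (phase φ = -3.1°).

PF = 0.9985 (leading, φ = -3.1°)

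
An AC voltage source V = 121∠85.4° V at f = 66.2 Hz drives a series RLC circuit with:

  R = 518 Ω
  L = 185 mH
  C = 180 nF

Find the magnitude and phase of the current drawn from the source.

Step 1 — Angular frequency: ω = 2π·f = 2π·66.2 = 415.9 rad/s.
Step 2 — Component impedances:
  R: Z = R = 518 Ω
  L: Z = jωL = j·415.9·0.185 = 0 + j76.95 Ω
  C: Z = 1/(jωC) = -j/(ω·C) = 0 - j1.336e+04 Ω
Step 3 — Series combination: Z_total = R + L + C = 518 - j1.328e+04 Ω = 1.329e+04∠-87.8° Ω.
Step 4 — Source phasor: V = 121∠85.4° V = 9.704 + j120.6 V.
Step 5 — Ohm's law: I = V / Z_total = (9.704 + j120.6) / (518 - j1.328e+04) = -0.00904 + j0.001083 A.
Step 6 — Convert to polar: |I| = 0.009105 A, ∠I = 173.2°.

I = 0.009105∠173.2° A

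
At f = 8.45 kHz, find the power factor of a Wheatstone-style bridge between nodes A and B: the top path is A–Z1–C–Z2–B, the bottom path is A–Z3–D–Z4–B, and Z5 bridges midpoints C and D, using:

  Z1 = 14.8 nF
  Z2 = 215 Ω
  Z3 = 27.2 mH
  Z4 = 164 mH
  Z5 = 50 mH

Step 1 — Angular frequency: ω = 2π·f = 2π·8450 = 5.309e+04 rad/s.
Step 2 — Component impedances:
  Z1: Z = 1/(jωC) = -j/(ω·C) = 0 - j1273 Ω
  Z2: Z = R = 215 Ω
  Z3: Z = jωL = j·5.309e+04·0.0272 = 0 + j1444 Ω
  Z4: Z = jωL = j·5.309e+04·0.164 = 0 + j8707 Ω
  Z5: Z = jωL = j·5.309e+04·0.05 = 0 + j2655 Ω
Step 3 — Bridge requires nodal analysis (the Z5 bridge couples midpoints C and D, so the two paths cannot be reduced to a simple series/parallel combination). Setting node B to ground and injecting 1 A at node A, the 3-node admittance system at A, C, D solves to V_A = Z_AB = 276.7 - j2000 Ω = 2019∠-82.1° Ω.
Step 4 — Power factor: PF = cos(φ) = Re(Z)/|Z| = 276.7/2019 = 0.137.
Step 5 — Type: Im(Z) = -2000 ⇒ leading (phase φ = -82.1°).

PF = 0.137 (leading, φ = -82.1°)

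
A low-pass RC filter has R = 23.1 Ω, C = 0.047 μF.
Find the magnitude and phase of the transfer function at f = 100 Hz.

Step 1 — Angular frequency: ω = 2π·100 = 628.3 rad/s.
Step 2 — Transfer function: H(jω) = 1/(1 + jωRC).
Step 3 — Denominator: 1 + jωRC = 1 + j·628.3·23.1·4.7e-08 = 1 + j0.0006822.
Step 4 — H = 1 - j0.0006822.
Step 5 — Magnitude: |H| = 1 (-0.0 dB); phase: φ = -0.0°.

|H| = 1 (-0.0 dB), φ = -0.0°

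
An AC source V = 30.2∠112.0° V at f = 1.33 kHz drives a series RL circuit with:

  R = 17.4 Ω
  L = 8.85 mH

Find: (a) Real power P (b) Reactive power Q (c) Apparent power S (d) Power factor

Step 1 — Angular frequency: ω = 2π·f = 2π·1330 = 8357 rad/s.
Step 2 — Component impedances:
  R: Z = R = 17.4 Ω
  L: Z = jωL = j·8357·0.00885 = 0 + j73.96 Ω
Step 3 — Series combination: Z_total = R + L = 17.4 + j73.96 Ω = 75.98∠76.8° Ω.
Step 4 — Source phasor: V = 30.2∠112.0° V = -11.31 + j28 V.
Step 5 — Current: I = V / Z = 0.3247 + j0.2294 A = 0.3975∠35.2° A.
Step 6 — Complex power: S = V·I* = 2.749 + j11.69 VA.
Step 7 — Real power: P = Re(S) = 2.749 W.
Step 8 — Reactive power: Q = Im(S) = 11.69 VAR.
Step 9 — Apparent power: |S| = 12 VA.
Step 10 — Power factor: PF = P/|S| = 0.229 (lagging).

(a) P = 2.749 W  (b) Q = 11.69 VAR  (c) S = 12 VA  (d) PF = 0.229 (lagging)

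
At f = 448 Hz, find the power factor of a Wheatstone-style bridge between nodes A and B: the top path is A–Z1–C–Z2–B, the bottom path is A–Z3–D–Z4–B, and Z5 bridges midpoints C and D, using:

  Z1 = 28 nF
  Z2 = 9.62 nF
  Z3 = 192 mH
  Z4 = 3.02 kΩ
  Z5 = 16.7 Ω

Step 1 — Angular frequency: ω = 2π·f = 2π·448 = 2815 rad/s.
Step 2 — Component impedances:
  Z1: Z = 1/(jωC) = -j/(ω·C) = 0 - j1.269e+04 Ω
  Z2: Z = 1/(jωC) = -j/(ω·C) = 0 - j3.693e+04 Ω
  Z3: Z = jωL = j·2815·0.192 = 0 + j540.5 Ω
  Z4: Z = R = 3020 Ω
  Z5: Z = R = 16.7 Ω
Step 3 — Bridge requires nodal analysis (the Z5 bridge couples midpoints C and D, so the two paths cannot be reduced to a simple series/parallel combination). Setting node B to ground and injecting 1 A at node A, the 3-node admittance system at A, C, D solves to V_A = Z_AB = 3000 + j319.3 Ω = 3017∠6.1° Ω.
Step 4 — Power factor: PF = cos(φ) = Re(Z)/|Z| = 3000/3017 = 0.9944.
Step 5 — Type: Im(Z) = 319.3 ⇒ lagging (phase φ = 6.1°).

PF = 0.9944 (lagging, φ = 6.1°)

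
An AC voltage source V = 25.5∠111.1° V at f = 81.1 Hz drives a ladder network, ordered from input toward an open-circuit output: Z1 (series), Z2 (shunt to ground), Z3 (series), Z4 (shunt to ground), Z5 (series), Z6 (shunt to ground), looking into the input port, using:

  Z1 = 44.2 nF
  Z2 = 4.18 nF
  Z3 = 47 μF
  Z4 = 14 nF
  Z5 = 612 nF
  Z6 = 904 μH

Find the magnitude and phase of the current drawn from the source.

Step 1 — Angular frequency: ω = 2π·f = 2π·81.1 = 509.6 rad/s.
Step 2 — Component impedances:
  Z1: Z = 1/(jωC) = -j/(ω·C) = 0 - j4.44e+04 Ω
  Z2: Z = 1/(jωC) = -j/(ω·C) = 0 - j4.695e+05 Ω
  Z3: Z = 1/(jωC) = -j/(ω·C) = 0 - j41.75 Ω
  Z4: Z = 1/(jωC) = -j/(ω·C) = 0 - j1.402e+05 Ω
  Z5: Z = 1/(jωC) = -j/(ω·C) = 0 - j3207 Ω
  Z6: Z = jωL = j·509.6·0.000904 = 0 + j0.4606 Ω
Step 3 — Ladder network (open output): work backward from the far end, alternating series and parallel combinations. Z_in = 0 - j4.755e+04 Ω = 4.755e+04∠-90.0° Ω.
Step 4 — Source phasor: V = 25.5∠111.1° V = -9.18 + j23.79 V.
Step 5 — Ohm's law: I = V / Z_total = (-9.18 + j23.79) / (0 - j4.755e+04) = -0.0005003 - j0.000193 A.
Step 6 — Convert to polar: |I| = 0.0005362 A, ∠I = -158.9°.

I = 0.0005362∠-158.9° A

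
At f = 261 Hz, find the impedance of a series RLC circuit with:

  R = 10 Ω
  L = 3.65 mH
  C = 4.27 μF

Step 1 — Angular frequency: ω = 2π·f = 2π·261 = 1640 rad/s.
Step 2 — Component impedances:
  R: Z = R = 10 Ω
  L: Z = jωL = j·1640·0.00365 = 0 + j5.986 Ω
  C: Z = 1/(jωC) = -j/(ω·C) = 0 - j142.8 Ω
Step 3 — Series combination: Z_total = R + L + C = 10 - j136.8 Ω = 137.2∠-85.8° Ω.

Z = 10 - j136.8 Ω = 137.2∠-85.8° Ω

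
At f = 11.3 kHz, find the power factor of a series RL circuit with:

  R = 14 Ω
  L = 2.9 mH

Step 1 — Angular frequency: ω = 2π·f = 2π·1.13e+04 = 7.1e+04 rad/s.
Step 2 — Component impedances:
  R: Z = R = 14 Ω
  L: Z = jωL = j·7.1e+04·0.0029 = 0 + j205.9 Ω
Step 3 — Series combination: Z_total = R + L = 14 + j205.9 Ω = 206.4∠86.1° Ω.
Step 4 — Power factor: PF = cos(φ) = Re(Z)/|Z| = 14/206.38 = 0.06784.
Step 5 — Type: Im(Z) = 205.9 ⇒ lagging (phase φ = 86.1°).

PF = 0.06784 (lagging, φ = 86.1°)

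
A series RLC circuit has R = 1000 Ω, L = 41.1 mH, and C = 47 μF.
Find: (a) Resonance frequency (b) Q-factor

Step 1 — Resonance condition Im(Z)=0 gives ω₀ = 1/√(LC).
Step 2 — ω₀ = 1/√(0.0411·4.7e-05) = 719.5 rad/s.
Step 3 — f₀ = ω₀/(2π) = 114.5 Hz.
Step 4 — Series Q: Q = ω₀L/R = 719.5·0.0411/1000 = 0.02957.

(a) f₀ = 114.5 Hz  (b) Q = 0.02957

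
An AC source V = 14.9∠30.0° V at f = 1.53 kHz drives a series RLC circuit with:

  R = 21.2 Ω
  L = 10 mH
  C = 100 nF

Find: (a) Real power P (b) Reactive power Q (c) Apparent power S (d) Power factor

Step 1 — Angular frequency: ω = 2π·f = 2π·1530 = 9613 rad/s.
Step 2 — Component impedances:
  R: Z = R = 21.2 Ω
  L: Z = jωL = j·9613·0.01 = 0 + j96.13 Ω
  C: Z = 1/(jωC) = -j/(ω·C) = 0 - j1040 Ω
Step 3 — Series combination: Z_total = R + L + C = 21.2 - j944.1 Ω = 944.3∠-88.7° Ω.
Step 4 — Source phasor: V = 14.9∠30.0° V = 12.9 + j7.45 V.
Step 5 — Current: I = V / Z = -0.00758 + j0.01384 A = 0.01578∠118.7° A.
Step 6 — Complex power: S = V·I* = 0.005278 - j0.235 VA.
Step 7 — Real power: P = Re(S) = 0.005278 W.
Step 8 — Reactive power: Q = Im(S) = -0.235 VAR.
Step 9 — Apparent power: |S| = 0.2351 VA.
Step 10 — Power factor: PF = P/|S| = 0.02245 (leading).

(a) P = 0.005278 W  (b) Q = -0.235 VAR  (c) S = 0.2351 VA  (d) PF = 0.02245 (leading)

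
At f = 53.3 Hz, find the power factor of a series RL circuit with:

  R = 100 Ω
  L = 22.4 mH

Step 1 — Angular frequency: ω = 2π·f = 2π·53.3 = 334.9 rad/s.
Step 2 — Component impedances:
  R: Z = R = 100 Ω
  L: Z = jωL = j·334.9·0.0224 = 0 + j7.502 Ω
Step 3 — Series combination: Z_total = R + L = 100 + j7.502 Ω = 100.3∠4.3° Ω.
Step 4 — Power factor: PF = cos(φ) = Re(Z)/|Z| = 100/100.28 = 0.9972.
Step 5 — Type: Im(Z) = 7.502 ⇒ lagging (phase φ = 4.3°).

PF = 0.9972 (lagging, φ = 4.3°)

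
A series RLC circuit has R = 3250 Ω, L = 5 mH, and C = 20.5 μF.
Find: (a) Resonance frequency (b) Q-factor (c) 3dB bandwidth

Step 1 — Resonance condition Im(Z)=0 gives ω₀ = 1/√(LC).
Step 2 — ω₀ = 1/√(0.005·2.05e-05) = 3123 rad/s.
Step 3 — f₀ = ω₀/(2π) = 497.1 Hz.
Step 4 — Series Q: Q = ω₀L/R = 3123·0.005/3250 = 0.004805.
Step 5 — 3dB bandwidth: Δω = ω₀/Q = 6.5e+05 rad/s; BW = Δω/(2π) = 1.035e+05 Hz.

(a) f₀ = 497.1 Hz  (b) Q = 0.004805  (c) BW = 1.035e+05 Hz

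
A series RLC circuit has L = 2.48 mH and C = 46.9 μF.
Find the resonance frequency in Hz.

Step 1 — Resonance condition Im(Z)=0 gives ω₀ = 1/√(LC).
Step 2 — ω₀ = 1/√(0.00248·4.69e-05) = 2932 rad/s.
Step 3 — f₀ = ω₀/(2π) = 466.7 Hz.

f₀ = 466.7 Hz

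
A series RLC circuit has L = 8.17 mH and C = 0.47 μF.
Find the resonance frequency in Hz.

Step 1 — Resonance condition Im(Z)=0 gives ω₀ = 1/√(LC).
Step 2 — ω₀ = 1/√(0.00817·4.7e-07) = 1.614e+04 rad/s.
Step 3 — f₀ = ω₀/(2π) = 2568 Hz.

f₀ = 2568 Hz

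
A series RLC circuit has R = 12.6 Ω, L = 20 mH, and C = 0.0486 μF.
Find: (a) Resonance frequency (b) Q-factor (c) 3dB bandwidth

Step 1 — Resonance condition Im(Z)=0 gives ω₀ = 1/√(LC).
Step 2 — ω₀ = 1/√(0.02·4.86e-08) = 3.208e+04 rad/s.
Step 3 — f₀ = ω₀/(2π) = 5105 Hz.
Step 4 — Series Q: Q = ω₀L/R = 3.208e+04·0.02/12.6 = 50.91.
Step 5 — 3dB bandwidth: Δω = ω₀/Q = 630 rad/s; BW = Δω/(2π) = 100.3 Hz.

(a) f₀ = 5105 Hz  (b) Q = 50.91  (c) BW = 100.3 Hz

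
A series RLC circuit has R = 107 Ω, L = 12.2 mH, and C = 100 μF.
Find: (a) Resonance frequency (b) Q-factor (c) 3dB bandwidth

Step 1 — Resonance: ω₀ = 1/√(LC) = 1/√(0.0122·0.0001) = 905.4 rad/s.
Step 2 — f₀ = ω₀/(2π) = 144.1 Hz.
Step 3 — Series Q: Q = ω₀L/R = 905.4·0.0122/107 = 0.1032.
Step 4 — Bandwidth: Δω = ω₀/Q = 8770 rad/s; BW = Δω/(2π) = 1396 Hz.

(a) f₀ = 144.1 Hz  (b) Q = 0.1032  (c) BW = 1396 Hz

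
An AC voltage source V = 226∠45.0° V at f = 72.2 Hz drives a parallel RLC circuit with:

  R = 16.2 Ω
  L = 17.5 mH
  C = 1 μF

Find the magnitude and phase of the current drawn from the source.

Step 1 — Angular frequency: ω = 2π·f = 2π·72.2 = 453.6 rad/s.
Step 2 — Component impedances:
  R: Z = R = 16.2 Ω
  L: Z = jωL = j·453.6·0.0175 = 0 + j7.939 Ω
  C: Z = 1/(jωC) = -j/(ω·C) = 0 - j2204 Ω
Step 3 — Parallel combination: 1/Z_total = 1/R + 1/L + 1/C; Z_total = 3.155 + j6.416 Ω = 7.15∠63.8° Ω.
Step 4 — Source phasor: V = 226∠45.0° V = 159.8 + j159.8 V.
Step 5 — Ohm's law: I = V / Z_total = (159.8 + j159.8) / (3.155 + j6.416) = 29.92 - j10.19 A.
Step 6 — Convert to polar: |I| = 31.61 A, ∠I = -18.8°.

I = 31.61∠-18.8° A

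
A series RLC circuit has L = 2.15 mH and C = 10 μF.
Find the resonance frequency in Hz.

Step 1 — Resonance condition Im(Z)=0 gives ω₀ = 1/√(LC).
Step 2 — ω₀ = 1/√(0.00215·1e-05) = 6820 rad/s.
Step 3 — f₀ = ω₀/(2π) = 1085 Hz.

f₀ = 1085 Hz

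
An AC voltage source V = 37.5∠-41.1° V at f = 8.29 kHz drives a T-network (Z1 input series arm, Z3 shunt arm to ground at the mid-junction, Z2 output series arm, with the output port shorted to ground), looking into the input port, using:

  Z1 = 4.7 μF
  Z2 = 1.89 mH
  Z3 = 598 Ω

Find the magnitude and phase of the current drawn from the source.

Step 1 — Angular frequency: ω = 2π·f = 2π·8290 = 5.209e+04 rad/s.
Step 2 — Component impedances:
  Z1: Z = 1/(jωC) = -j/(ω·C) = 0 - j4.085 Ω
  Z2: Z = jωL = j·5.209e+04·0.00189 = 0 + j98.45 Ω
  Z3: Z = R = 598 Ω
Step 3 — With the output port shorted to ground, the output series arm Z2 runs from the junction to ground; the shunt arm Z3 also runs from the junction to ground. They appear in parallel: Z3 || Z2 = 15.78 + j95.85 Ω.
Step 4 — Series with input arm Z1: Z_in = Z1 + (Z3 || Z2) = 15.78 + j91.76 Ω = 93.11∠80.2° Ω.
Step 5 — Source phasor: V = 37.5∠-41.1° V = 28.26 - j24.65 V.
Step 6 — Ohm's law: I = V / Z_total = (28.26 - j24.65) / (15.78 + j91.76) = -0.2095 - j0.344 A.
Step 7 — Convert to polar: |I| = 0.4027 A, ∠I = -121.3°.

I = 0.4027∠-121.3° A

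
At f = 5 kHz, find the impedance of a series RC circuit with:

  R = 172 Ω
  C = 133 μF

Step 1 — Angular frequency: ω = 2π·f = 2π·5000 = 3.142e+04 rad/s.
Step 2 — Component impedances:
  R: Z = R = 172 Ω
  C: Z = 1/(jωC) = -j/(ω·C) = 0 - j0.2393 Ω
Step 3 — Series combination: Z_total = R + C = 172 - j0.2393 Ω = 172∠-0.1° Ω.

Z = 172 - j0.2393 Ω = 172∠-0.1° Ω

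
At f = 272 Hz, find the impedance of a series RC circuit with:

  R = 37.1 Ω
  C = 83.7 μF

Step 1 — Angular frequency: ω = 2π·f = 2π·272 = 1709 rad/s.
Step 2 — Component impedances:
  R: Z = R = 37.1 Ω
  C: Z = 1/(jωC) = -j/(ω·C) = 0 - j6.991 Ω
Step 3 — Series combination: Z_total = R + C = 37.1 - j6.991 Ω = 37.75∠-10.7° Ω.

Z = 37.1 - j6.991 Ω = 37.75∠-10.7° Ω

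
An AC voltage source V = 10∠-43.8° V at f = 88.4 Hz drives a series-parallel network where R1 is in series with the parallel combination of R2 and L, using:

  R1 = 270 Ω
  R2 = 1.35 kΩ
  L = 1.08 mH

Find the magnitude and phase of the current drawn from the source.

Step 1 — Angular frequency: ω = 2π·f = 2π·88.4 = 555.4 rad/s.
Step 2 — Component impedances:
  R1: Z = R = 270 Ω
  R2: Z = R = 1350 Ω
  L: Z = jωL = j·555.4·0.00108 = 0 + j0.5999 Ω
Step 3 — Parallel branch: R2 || L = 1/(1/R2 + 1/L) = 0.0002665 + j0.5999 Ω.
Step 4 — Series with R1: Z_total = R1 + (R2 || L) = 270 + j0.5999 Ω = 270∠0.1° Ω.
Step 5 — Source phasor: V = 10∠-43.8° V = 7.218 - j6.921 V.
Step 6 — Ohm's law: I = V / Z_total = (7.218 - j6.921) / (270 + j0.5999) = 0.02667 - j0.02569 A.
Step 7 — Convert to polar: |I| = 0.03704 A, ∠I = -43.9°.

I = 0.03704∠-43.9° A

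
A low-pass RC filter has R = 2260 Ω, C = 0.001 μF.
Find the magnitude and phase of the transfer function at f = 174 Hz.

Step 1 — Angular frequency: ω = 2π·174 = 1093 rad/s.
Step 2 — Transfer function: H(jω) = 1/(1 + jωRC).
Step 3 — Denominator: 1 + jωRC = 1 + j·1093·2260·1e-09 = 1 + j0.002471.
Step 4 — H = 1 - j0.002471.
Step 5 — Magnitude: |H| = 1 (-0.0 dB); phase: φ = -0.1°.

|H| = 1 (-0.0 dB), φ = -0.1°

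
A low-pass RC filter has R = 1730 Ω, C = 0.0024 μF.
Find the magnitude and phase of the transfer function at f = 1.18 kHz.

Step 1 — Angular frequency: ω = 2π·1180 = 7414 rad/s.
Step 2 — Transfer function: H(jω) = 1/(1 + jωRC).
Step 3 — Denominator: 1 + jωRC = 1 + j·7414·1730·2.4e-09 = 1 + j0.03078.
Step 4 — H = 0.9991 - j0.03075.
Step 5 — Magnitude: |H| = 0.9995 (-0.0 dB); phase: φ = -1.8°.

|H| = 0.9995 (-0.0 dB), φ = -1.8°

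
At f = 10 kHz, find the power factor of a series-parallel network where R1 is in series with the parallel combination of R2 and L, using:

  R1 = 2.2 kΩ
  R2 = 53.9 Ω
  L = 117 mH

Step 1 — Angular frequency: ω = 2π·f = 2π·1e+04 = 6.283e+04 rad/s.
Step 2 — Component impedances:
  R1: Z = R = 2200 Ω
  R2: Z = R = 53.9 Ω
  L: Z = jωL = j·6.283e+04·0.117 = 0 + j7351 Ω
Step 3 — Parallel branch: R2 || L = 1/(1/R2 + 1/L) = 53.9 + j0.3952 Ω.
Step 4 — Series with R1: Z_total = R1 + (R2 || L) = 2254 + j0.3952 Ω = 2254∠0.0° Ω.
Step 5 — Power factor: PF = cos(φ) = Re(Z)/|Z| = 2254/2254 = 1.
Step 6 — Type: Im(Z) = 0.3952 ⇒ lagging (phase φ = 0.0°).

PF = 1 (lagging, φ = 0.0°)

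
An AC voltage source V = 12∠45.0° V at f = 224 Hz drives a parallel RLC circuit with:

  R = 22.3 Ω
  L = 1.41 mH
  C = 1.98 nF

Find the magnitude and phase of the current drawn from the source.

Step 1 — Angular frequency: ω = 2π·f = 2π·224 = 1407 rad/s.
Step 2 — Component impedances:
  R: Z = R = 22.3 Ω
  L: Z = jωL = j·1407·0.00141 = 0 + j1.984 Ω
  C: Z = 1/(jωC) = -j/(ω·C) = 0 - j3.588e+05 Ω
Step 3 — Parallel combination: 1/Z_total = 1/R + 1/L + 1/C; Z_total = 0.1752 + j1.969 Ω = 1.977∠84.9° Ω.
Step 4 — Source phasor: V = 12∠45.0° V = 8.485 + j8.485 V.
Step 5 — Ohm's law: I = V / Z_total = (8.485 + j8.485) / (0.1752 + j1.969) = 4.656 - j3.895 A.
Step 6 — Convert to polar: |I| = 6.071 A, ∠I = -39.9°.

I = 6.071∠-39.9° A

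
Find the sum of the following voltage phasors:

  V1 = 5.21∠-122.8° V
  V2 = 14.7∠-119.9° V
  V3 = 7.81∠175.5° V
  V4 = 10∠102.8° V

Step 1 — Convert each phasor to rectangular form:
  V1 = 5.21·(cos(-122.8°) + j·sin(-122.8°)) = -2.822 - j4.379 V
  V2 = 14.7·(cos(-119.9°) + j·sin(-119.9°)) = -7.328 - j12.74 V
  V3 = 7.81·(cos(175.5°) + j·sin(175.5°)) = -7.786 + j0.6128 V
  V4 = 10·(cos(102.8°) + j·sin(102.8°)) = -2.215 + j9.751 V
Step 2 — Sum components: V_total = -20.15 - j6.758 V.
Step 3 — Convert to polar: |V_total| = 21.25 V, ∠V_total = -161.5°.

V_total = 21.25∠-161.5° V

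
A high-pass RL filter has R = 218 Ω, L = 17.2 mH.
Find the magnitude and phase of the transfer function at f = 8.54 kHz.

Step 1 — Angular frequency: ω = 2π·8540 = 5.366e+04 rad/s.
Step 2 — Transfer function: H(jω) = jωL/(R + jωL).
Step 3 — Numerator jωL = j·922.9; denominator R + jωL = 218 + j922.9.
Step 4 — H = 0.9472 + j0.2237.
Step 5 — Magnitude: |H| = 0.9732 (-0.2 dB); phase: φ = 13.3°.

|H| = 0.9732 (-0.2 dB), φ = 13.3°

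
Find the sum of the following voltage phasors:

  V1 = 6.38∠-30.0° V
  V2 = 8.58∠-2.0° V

Step 1 — Convert each phasor to rectangular form:
  V1 = 6.38·(cos(-30.0°) + j·sin(-30.0°)) = 5.525 - j3.19 V
  V2 = 8.58·(cos(-2.0°) + j·sin(-2.0°)) = 8.575 - j0.2994 V
Step 2 — Sum components: V_total = 14.1 - j3.489 V.
Step 3 — Convert to polar: |V_total| = 14.53 V, ∠V_total = -13.9°.

V_total = 14.53∠-13.9° V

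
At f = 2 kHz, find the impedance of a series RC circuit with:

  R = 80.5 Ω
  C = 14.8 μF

Step 1 — Angular frequency: ω = 2π·f = 2π·2000 = 1.257e+04 rad/s.
Step 2 — Component impedances:
  R: Z = R = 80.5 Ω
  C: Z = 1/(jωC) = -j/(ω·C) = 0 - j5.377 Ω
Step 3 — Series combination: Z_total = R + C = 80.5 - j5.377 Ω = 80.68∠-3.8° Ω.

Z = 80.5 - j5.377 Ω = 80.68∠-3.8° Ω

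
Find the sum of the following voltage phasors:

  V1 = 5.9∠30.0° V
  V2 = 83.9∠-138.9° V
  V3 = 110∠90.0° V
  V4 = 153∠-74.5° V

Step 1 — Convert each phasor to rectangular form:
  V1 = 5.9·(cos(30.0°) + j·sin(30.0°)) = 5.11 + j2.95 V
  V2 = 83.9·(cos(-138.9°) + j·sin(-138.9°)) = -63.22 - j55.15 V
  V3 = 110·(cos(90.0°) + j·sin(90.0°)) = 0 + j110 V
  V4 = 153·(cos(-74.5°) + j·sin(-74.5°)) = 40.89 - j147.4 V
Step 2 — Sum components: V_total = -17.23 - j89.64 V.
Step 3 — Convert to polar: |V_total| = 91.28 V, ∠V_total = -100.9°.

V_total = 91.28∠-100.9° V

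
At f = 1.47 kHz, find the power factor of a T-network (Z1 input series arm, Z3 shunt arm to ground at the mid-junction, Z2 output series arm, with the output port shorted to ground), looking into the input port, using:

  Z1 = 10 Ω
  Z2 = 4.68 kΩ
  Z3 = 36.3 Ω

Step 1 — Angular frequency: ω = 2π·f = 2π·1470 = 9236 rad/s.
Step 2 — Component impedances:
  Z1: Z = R = 10 Ω
  Z2: Z = R = 4680 Ω
  Z3: Z = R = 36.3 Ω
Step 3 — With the output port shorted to ground, the output series arm Z2 runs from the junction to ground; the shunt arm Z3 also runs from the junction to ground. They appear in parallel: Z3 || Z2 = 36.02 Ω.
Step 4 — Series with input arm Z1: Z_in = Z1 + (Z3 || Z2) = 46.02 Ω = 46.02∠0.0° Ω.
Step 5 — Power factor: PF = cos(φ) = Re(Z)/|Z| = 46.02/46.02 = 1.
Step 6 — Type: Im(Z) = 0 ⇒ unity (phase φ = 0.0°).

PF = 1 (unity, φ = 0.0°)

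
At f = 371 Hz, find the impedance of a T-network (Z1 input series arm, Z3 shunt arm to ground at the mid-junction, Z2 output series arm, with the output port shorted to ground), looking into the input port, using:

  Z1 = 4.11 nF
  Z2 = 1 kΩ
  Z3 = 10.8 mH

Step 1 — Angular frequency: ω = 2π·f = 2π·371 = 2331 rad/s.
Step 2 — Component impedances:
  Z1: Z = 1/(jωC) = -j/(ω·C) = 0 - j1.044e+05 Ω
  Z2: Z = R = 1000 Ω
  Z3: Z = jωL = j·2331·0.0108 = 0 + j25.18 Ω
Step 3 — With the output port shorted to ground, the output series arm Z2 runs from the junction to ground; the shunt arm Z3 also runs from the junction to ground. They appear in parallel: Z3 || Z2 = 0.6334 + j25.16 Ω.
Step 4 — Series with input arm Z1: Z_in = Z1 + (Z3 || Z2) = 0.6334 - j1.044e+05 Ω = 1.044e+05∠-90.0° Ω.

Z = 0.6334 - j1.044e+05 Ω = 1.044e+05∠-90.0° Ω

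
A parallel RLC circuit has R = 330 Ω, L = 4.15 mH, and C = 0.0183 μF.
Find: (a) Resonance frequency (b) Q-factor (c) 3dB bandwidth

Step 1 — Resonance: ω₀ = 1/√(LC) = 1/√(0.00415·1.83e-08) = 1.147e+05 rad/s.
Step 2 — f₀ = ω₀/(2π) = 1.826e+04 Hz.
Step 3 — Parallel Q: Q = R/(ω₀L) = 330/(1.147e+05·0.00415) = 0.693.
Step 4 — Bandwidth: Δω = ω₀/Q = 1.656e+05 rad/s; BW = Δω/(2π) = 2.635e+04 Hz.

(a) f₀ = 1.826e+04 Hz  (b) Q = 0.693  (c) BW = 2.635e+04 Hz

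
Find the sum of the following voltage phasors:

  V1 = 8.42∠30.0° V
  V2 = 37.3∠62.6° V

Step 1 — Convert each phasor to rectangular form:
  V1 = 8.42·(cos(30.0°) + j·sin(30.0°)) = 7.292 + j4.21 V
  V2 = 37.3·(cos(62.6°) + j·sin(62.6°)) = 17.17 + j33.12 V
Step 2 — Sum components: V_total = 24.46 + j37.33 V.
Step 3 — Convert to polar: |V_total| = 44.62 V, ∠V_total = 56.8°.

V_total = 44.62∠56.8° V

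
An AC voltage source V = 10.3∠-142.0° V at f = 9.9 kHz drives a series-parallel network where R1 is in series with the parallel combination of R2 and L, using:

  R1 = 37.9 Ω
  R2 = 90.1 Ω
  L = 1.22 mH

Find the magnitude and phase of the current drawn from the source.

Step 1 — Angular frequency: ω = 2π·f = 2π·9900 = 6.22e+04 rad/s.
Step 2 — Component impedances:
  R1: Z = R = 37.9 Ω
  R2: Z = R = 90.1 Ω
  L: Z = jωL = j·6.22e+04·0.00122 = 0 + j75.89 Ω
Step 3 — Parallel branch: R2 || L = 1/(1/R2 + 1/L) = 37.39 + j44.39 Ω.
Step 4 — Series with R1: Z_total = R1 + (R2 || L) = 75.29 + j44.39 Ω = 87.41∠30.5° Ω.
Step 5 — Source phasor: V = 10.3∠-142.0° V = -8.117 - j6.341 V.
Step 6 — Ohm's law: I = V / Z_total = (-8.117 - j6.341) / (75.29 + j44.39) = -0.1168 - j0.01533 A.
Step 7 — Convert to polar: |I| = 0.1178 A, ∠I = -172.5°.

I = 0.1178∠-172.5° A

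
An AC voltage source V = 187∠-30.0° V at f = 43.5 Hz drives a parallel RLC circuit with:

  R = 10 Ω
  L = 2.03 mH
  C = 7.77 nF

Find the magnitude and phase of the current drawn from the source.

Step 1 — Angular frequency: ω = 2π·f = 2π·43.5 = 273.3 rad/s.
Step 2 — Component impedances:
  R: Z = R = 10 Ω
  L: Z = jωL = j·273.3·0.00203 = 0 + j0.5548 Ω
  C: Z = 1/(jωC) = -j/(ω·C) = 0 - j4.709e+05 Ω
Step 3 — Parallel combination: 1/Z_total = 1/R + 1/L + 1/C; Z_total = 0.03069 + j0.5531 Ω = 0.554∠86.8° Ω.
Step 4 — Source phasor: V = 187∠-30.0° V = 161.9 - j93.5 V.
Step 5 — Ohm's law: I = V / Z_total = (161.9 - j93.5) / (0.03069 + j0.5531) = -152.3 - j301.2 A.
Step 6 — Convert to polar: |I| = 337.6 A, ∠I = -116.8°.

I = 337.6∠-116.8° A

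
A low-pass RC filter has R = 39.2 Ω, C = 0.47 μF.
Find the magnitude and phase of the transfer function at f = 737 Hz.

Step 1 — Angular frequency: ω = 2π·737 = 4631 rad/s.
Step 2 — Transfer function: H(jω) = 1/(1 + jωRC).
Step 3 — Denominator: 1 + jωRC = 1 + j·4631·39.2·4.7e-07 = 1 + j0.08532.
Step 4 — H = 0.9928 - j0.0847.
Step 5 — Magnitude: |H| = 0.9964 (-0.0 dB); phase: φ = -4.9°.

|H| = 0.9964 (-0.0 dB), φ = -4.9°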